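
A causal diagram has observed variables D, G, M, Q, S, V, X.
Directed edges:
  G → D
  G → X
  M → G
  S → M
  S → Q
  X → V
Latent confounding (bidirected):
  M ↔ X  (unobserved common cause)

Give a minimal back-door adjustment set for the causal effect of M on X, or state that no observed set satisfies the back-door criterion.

M→X: no observed back-door set.

desc(M)\{M}={D,G,V,X}; candidates ⊆ {Q,S}.
M↔X: latent back-door arc(s) into M.
size 0: {}; under {} M still reaches {Q,S,V,X} ∋ X.
size 1: {Q}, {S}; under {Q} M still reaches {S,V,X} ∋ X.
size 2: {Q,S}; under {Q,S} M still reaches {V,X} ∋ X.
M↔X cannot be blocked by any observed set — no back-door set.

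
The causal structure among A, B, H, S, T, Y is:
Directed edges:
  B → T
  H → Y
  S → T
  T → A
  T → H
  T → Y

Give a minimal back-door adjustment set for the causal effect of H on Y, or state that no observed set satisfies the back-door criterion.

H→Y: minimal back-door set {T}.

desc(H)\{H}={Y}; candidates ⊆ {A,B,S,T}.
size 0: {}; under {} H still reaches {A,B,S,T,Y} ∋ Y.
{T}: H⊥Y given {T} in G with H→· removed — back-door holds.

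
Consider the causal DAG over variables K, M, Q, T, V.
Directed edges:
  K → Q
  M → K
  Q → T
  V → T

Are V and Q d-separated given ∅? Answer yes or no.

Bayes-Ball from V | ∅ reaches {T}.
Q ∉ reach(V|∅) ⇒ V ⊥ Q | ∅.

Yes — V ⊥ Q | ∅.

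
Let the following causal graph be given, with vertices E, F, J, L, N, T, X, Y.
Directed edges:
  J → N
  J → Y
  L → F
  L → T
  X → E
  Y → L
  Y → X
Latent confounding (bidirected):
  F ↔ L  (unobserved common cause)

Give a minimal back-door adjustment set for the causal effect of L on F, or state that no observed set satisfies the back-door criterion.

L→F: no observed back-door set.

desc(L)\{L}={F,T}; candidates ⊆ {E,J,N,X,Y}.
L↔F: latent back-door arc(s) into L.
size 0: {}; under {} L still reaches {E,F,J,N,X,Y} ∋ F.
size 1: {E}, {J}, {N} …(+2); under {E} L still reaches {F,J,N,X,Y} ∋ F.
size 2: {E,J}, {E,N}, {E,X} …(+7); under {E,J} L still reaches {F,X,Y} ∋ F.
L↔F cannot be blocked by any observed set — no back-door set.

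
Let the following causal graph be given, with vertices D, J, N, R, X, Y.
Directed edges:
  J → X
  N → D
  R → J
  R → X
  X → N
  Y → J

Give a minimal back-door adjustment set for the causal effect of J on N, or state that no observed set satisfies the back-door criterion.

J→N: minimal back-door set {R}.

desc(J)\{J}={D,N,X}; candidates ⊆ {R,Y}.
size 0: {}; under {} J still reaches {D,N,R,X,Y} ∋ N.
{R}: J⊥N given {R} in G with J→· removed — back-door holds.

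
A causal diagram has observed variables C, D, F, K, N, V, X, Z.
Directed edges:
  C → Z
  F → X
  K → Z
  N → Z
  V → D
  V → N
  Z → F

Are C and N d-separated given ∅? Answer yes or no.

Bayes-Ball from C | ∅ reaches {F,X,Z}.
N ∉ reach(C|∅) ⇒ C ⊥ N | ∅.

Yes — C ⊥ N | ∅.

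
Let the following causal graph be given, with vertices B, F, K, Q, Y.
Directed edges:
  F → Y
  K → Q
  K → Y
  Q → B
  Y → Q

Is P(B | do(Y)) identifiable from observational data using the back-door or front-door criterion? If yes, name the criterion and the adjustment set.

desc(Y)\{Y}={B,Q}; candidates ⊆ {F,K}.
size 0: {}; under {} Y still reaches {B,F,K,Q} ∋ B.
{K}: Y⊥B given {K} in G with Y→· removed — back-door holds.
P(B|do(Y)) = Σ_{K} P(B|Y,K)·P(K).

P(B|do(Y)): backdoor, adjust for {K}.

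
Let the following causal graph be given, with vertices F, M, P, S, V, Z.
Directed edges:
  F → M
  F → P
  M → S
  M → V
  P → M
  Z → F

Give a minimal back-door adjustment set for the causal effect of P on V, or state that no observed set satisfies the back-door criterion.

desc(P)\{P}={M,S,V}; candidates ⊆ {F,Z}.
size 0: {}; under {} P still reaches {F,M,S,V,Z} ∋ V.
{F}: P⊥V given {F} in G with P→· removed — back-door holds.

P→V: minimal back-door set {F}.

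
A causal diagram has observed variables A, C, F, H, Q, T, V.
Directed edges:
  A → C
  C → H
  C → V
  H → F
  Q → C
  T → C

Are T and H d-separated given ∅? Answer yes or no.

Bayes-Ball from T | ∅ reaches {C,F,H,V}.
H ∈ reach(T|∅) ⇒ T ⊥̸ H | ∅.

No — T and H are d-connected given ∅.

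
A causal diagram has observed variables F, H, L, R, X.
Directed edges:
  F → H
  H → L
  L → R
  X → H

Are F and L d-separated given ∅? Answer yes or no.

No — F and L are d-connected given ∅.

Bayes-Ball from F | ∅ reaches {H,L,R}.
L ∈ reach(F|∅) ⇒ F ⊥̸ L | ∅.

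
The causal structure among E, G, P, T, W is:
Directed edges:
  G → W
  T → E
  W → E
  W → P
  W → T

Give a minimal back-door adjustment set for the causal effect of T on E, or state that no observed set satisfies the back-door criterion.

desc(T)\{T}={E}; candidates ⊆ {G,P,W}.
size 0: {}; under {} T still reaches {E,G,P,W} ∋ E.
{W}: T⊥E given {W} in G with T→· removed — back-door holds.

T→E: minimal back-door set {W}.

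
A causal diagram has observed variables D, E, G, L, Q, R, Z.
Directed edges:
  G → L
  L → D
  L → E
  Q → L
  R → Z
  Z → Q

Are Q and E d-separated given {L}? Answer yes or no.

Bayes-Ball from Q | {L} reaches {G,R,Z}.
E ∉ reach(Q|{L}) ⇒ Q ⊥ E | {L}.

Yes — Q ⊥ E | {L}.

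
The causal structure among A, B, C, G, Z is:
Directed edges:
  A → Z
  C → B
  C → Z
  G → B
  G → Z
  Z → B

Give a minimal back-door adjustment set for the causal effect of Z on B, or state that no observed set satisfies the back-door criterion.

desc(Z)\{Z}={B}; candidates ⊆ {A,C,G}.
size 0: {}; under {} Z still reaches {A,B,C,G} ∋ B.
size 1: {A}, {C}, {G}; under {A} Z still reaches {B,C,G} ∋ B.
{C,G}: Z⊥B given {C,G} in G with Z→· removed — back-door holds.

Z→B: minimal back-door set {C, G}.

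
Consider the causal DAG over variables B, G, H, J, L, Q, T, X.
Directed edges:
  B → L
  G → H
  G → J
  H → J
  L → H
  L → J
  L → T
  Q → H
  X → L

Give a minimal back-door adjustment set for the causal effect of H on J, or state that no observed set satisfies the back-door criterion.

H→J: minimal back-door set {G, L}.

desc(H)\{H}={J}; candidates ⊆ {B,G,L,Q,T,X}.
size 0: {}; under {} H still reaches {B,G,J,L,Q,T,X} ∋ J.
size 1: {B}, {G}, {L} …(+3); under {B} H still reaches {G,J,L,Q,T,X} ∋ J.
{G,L}: H⊥J given {G,L} in G with H→· removed — back-door holds.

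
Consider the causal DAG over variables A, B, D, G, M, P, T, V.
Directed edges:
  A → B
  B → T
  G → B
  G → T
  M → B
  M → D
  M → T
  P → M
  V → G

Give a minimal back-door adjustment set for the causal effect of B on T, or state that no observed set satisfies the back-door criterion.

B→T: minimal back-door set {G, M}.

desc(B)\{B}={T}; candidates ⊆ {A,D,G,M,P,V}.
size 0: {}; under {} B still reaches {A,D,G,M,P,T,V} ∋ T.
size 1: {A}, {D}, {G} …(+3); under {A} B still reaches {D,G,M,P,T,V} ∋ T.
{G,M}: B⊥T given {G,M} in G with B→· removed — back-door holds.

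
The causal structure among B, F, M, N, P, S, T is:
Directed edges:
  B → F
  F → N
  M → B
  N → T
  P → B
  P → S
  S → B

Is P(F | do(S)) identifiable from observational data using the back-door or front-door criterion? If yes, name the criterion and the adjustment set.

desc(S)\{S}={B,F,N,T}; candidates ⊆ {M,P}.
size 0: {}; under {} S still reaches {B,F,N,P,T} ∋ F.
{P}: S⊥F given {P} in G with S→· removed — back-door holds.
P(F|do(S)) = Σ_{P} P(F|S,P)·P(P).

P(F|do(S)): backdoor, adjust for {P}.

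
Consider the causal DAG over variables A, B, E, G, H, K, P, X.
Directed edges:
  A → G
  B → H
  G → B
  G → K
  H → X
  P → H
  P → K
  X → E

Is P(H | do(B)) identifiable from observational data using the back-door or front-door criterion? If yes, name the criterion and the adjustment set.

P(H|do(B)): backdoor, adjust for ∅.

desc(B)\{B}={E,H,X}; candidates ⊆ {A,G,K,P}.
∅: B⊥H given ∅ in G with B→· removed — back-door holds.
P(H|do(B)) = P(H|B) — no adjustment needed.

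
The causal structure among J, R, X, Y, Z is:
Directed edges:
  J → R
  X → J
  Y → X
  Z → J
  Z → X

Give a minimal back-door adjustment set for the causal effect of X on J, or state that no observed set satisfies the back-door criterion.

desc(X)\{X}={J,R}; candidates ⊆ {Y,Z}.
size 0: {}; under {} X still reaches {J,R,Y,Z} ∋ J.
{Z}: X⊥J given {Z} in G with X→· removed — back-door holds.

X→J: minimal back-door set {Z}.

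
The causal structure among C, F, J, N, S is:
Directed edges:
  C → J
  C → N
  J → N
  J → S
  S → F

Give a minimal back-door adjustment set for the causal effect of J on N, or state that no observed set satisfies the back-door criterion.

J→N: minimal back-door set {C}.

desc(J)\{J}={F,N,S}; candidates ⊆ {C}.
size 0: {}; under {} J still reaches {C,N} ∋ N.
{C}: J⊥N given {C} in G with J→· removed — back-door holds.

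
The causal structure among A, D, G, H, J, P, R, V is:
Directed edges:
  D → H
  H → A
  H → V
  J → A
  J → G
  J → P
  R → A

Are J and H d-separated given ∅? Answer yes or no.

Yes — J ⊥ H | ∅.

Bayes-Ball from J | ∅ reaches {A,G,P}.
H ∉ reach(J|∅) ⇒ J ⊥ H | ∅.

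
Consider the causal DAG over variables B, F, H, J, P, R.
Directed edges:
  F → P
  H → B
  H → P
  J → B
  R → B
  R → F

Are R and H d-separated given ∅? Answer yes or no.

Yes — R ⊥ H | ∅.

Bayes-Ball from R | ∅ reaches {B,F,P}.
H ∉ reach(R|∅) ⇒ R ⊥ H | ∅.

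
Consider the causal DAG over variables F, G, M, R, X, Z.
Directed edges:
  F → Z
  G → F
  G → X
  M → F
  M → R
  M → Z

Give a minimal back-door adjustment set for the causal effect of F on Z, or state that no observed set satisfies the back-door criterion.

desc(F)\{F}={Z}; candidates ⊆ {G,M,R,X}.
size 0: {}; under {} F still reaches {G,M,R,X,Z} ∋ Z.
{M}: F⊥Z given {M} in G with F→· removed — back-door holds.

F→Z: minimal back-door set {M}.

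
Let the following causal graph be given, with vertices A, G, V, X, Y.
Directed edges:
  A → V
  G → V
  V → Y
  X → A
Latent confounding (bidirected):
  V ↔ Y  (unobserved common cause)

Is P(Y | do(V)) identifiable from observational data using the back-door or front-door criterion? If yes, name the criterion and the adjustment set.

P(Y|do(V)): not identifiable (no BD/FD set).

desc(V)\{V}={Y}; candidates ⊆ {A,G,X}.
V↔Y: latent back-door arc(s) into V.
size 0: {}; under {} V still reaches {A,G,X,Y} ∋ Y.
size 1: {A}, {G}, {X}; under {A} V still reaches {G,Y} ∋ Y.
size 2: {A,G}, {A,X}, {G,X}; under {A,G} V still reaches {Y} ∋ Y.
V↔Y cannot be blocked by any observed set — no back-door set.
No mediator lies on a directed V→…→Y path.
Neither criterion identifies P(Y|do(V)) in this graph.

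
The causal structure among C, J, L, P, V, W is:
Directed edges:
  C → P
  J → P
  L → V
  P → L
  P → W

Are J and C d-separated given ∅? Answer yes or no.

Bayes-Ball from J | ∅ reaches {L,P,V,W}.
C ∉ reach(J|∅) ⇒ J ⊥ C | ∅.

Yes — J ⊥ C | ∅.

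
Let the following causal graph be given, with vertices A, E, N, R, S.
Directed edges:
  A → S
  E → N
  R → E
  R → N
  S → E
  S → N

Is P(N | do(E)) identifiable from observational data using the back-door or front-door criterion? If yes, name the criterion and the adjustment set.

P(N|do(E)): backdoor, adjust for {R, S}.

desc(E)\{E}={N}; candidates ⊆ {A,R,S}.
size 0: {}; under {} E still reaches {A,N,R,S} ∋ N.
size 1: {A}, {R}, {S}; under {A} E still reaches {N,R,S} ∋ N.
{R,S}: E⊥N given {R,S} in G with E→· removed — back-door holds.
P(N|do(E)) = Σ_{R,S} P(N|E,R,S)·P(R,S).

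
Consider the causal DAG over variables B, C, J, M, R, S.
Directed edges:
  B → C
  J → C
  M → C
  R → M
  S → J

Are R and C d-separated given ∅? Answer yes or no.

No — R and C are d-connected given ∅.

Bayes-Ball from R | ∅ reaches {C,M}.
C ∈ reach(R|∅) ⇒ R ⊥̸ C | ∅.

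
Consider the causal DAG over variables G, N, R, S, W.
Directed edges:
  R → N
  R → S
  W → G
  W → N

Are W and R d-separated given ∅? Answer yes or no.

Yes — W ⊥ R | ∅.

Bayes-Ball from W | ∅ reaches {G,N}.
R ∉ reach(W|∅) ⇒ W ⊥ R | ∅.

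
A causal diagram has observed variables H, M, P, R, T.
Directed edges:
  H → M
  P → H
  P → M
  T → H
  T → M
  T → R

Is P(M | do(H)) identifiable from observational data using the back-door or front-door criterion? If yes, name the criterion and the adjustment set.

P(M|do(H)): backdoor, adjust for {P, T}.

desc(H)\{H}={M}; candidates ⊆ {P,R,T}.
size 0: {}; under {} H still reaches {M,P,R,T} ∋ M.
size 1: {P}, {R}, {T}; under {P} H still reaches {M,R,T} ∋ M.
{P,T}: H⊥M given {P,T} in G with H→· removed — back-door holds.
P(M|do(H)) = Σ_{P,T} P(M|H,P,T)·P(P,T).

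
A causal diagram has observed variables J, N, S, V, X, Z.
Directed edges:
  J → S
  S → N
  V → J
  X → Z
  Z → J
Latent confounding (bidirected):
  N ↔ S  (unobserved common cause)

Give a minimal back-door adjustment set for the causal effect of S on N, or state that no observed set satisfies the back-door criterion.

desc(S)\{S}={N}; candidates ⊆ {J,V,X,Z}.
S↔N: latent back-door arc(s) into S.
size 0: {}; under {} S still reaches {J,N,V,X,Z} ∋ N.
size 1: {J}, {V}, {X} …(+1); under {J} S still reaches {N} ∋ N.
size 2: {J,V}, {J,X}, {J,Z} …(+3); under {J,V} S still reaches {N} ∋ N.
S↔N cannot be blocked by any observed set — no back-door set.

S→N: no observed back-door set.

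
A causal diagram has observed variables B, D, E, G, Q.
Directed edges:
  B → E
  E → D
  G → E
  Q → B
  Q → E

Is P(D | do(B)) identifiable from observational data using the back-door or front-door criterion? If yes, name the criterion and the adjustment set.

desc(B)\{B}={D,E}; candidates ⊆ {G,Q}.
size 0: {}; under {} B still reaches {D,E,Q} ∋ D.
{Q}: B⊥D given {Q} in G with B→· removed — back-door holds.
P(D|do(B)) = Σ_{Q} P(D|B,Q)·P(Q).

P(D|do(B)): backdoor, adjust for {Q}.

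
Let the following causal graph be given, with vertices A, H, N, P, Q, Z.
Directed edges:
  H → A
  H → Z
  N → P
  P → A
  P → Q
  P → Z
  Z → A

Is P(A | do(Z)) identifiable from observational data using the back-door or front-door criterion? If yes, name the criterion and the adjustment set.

P(A|do(Z)): backdoor, adjust for {H, P}.

desc(Z)\{Z}={A}; candidates ⊆ {H,N,P,Q}.
size 0: {}; under {} Z still reaches {A,H,N,P,Q} ∋ A.
size 1: {H}, {N}, {P} …(+1); under {H} Z still reaches {A,N,P,Q} ∋ A.
{H,P}: Z⊥A given {H,P} in G with Z→· removed — back-door holds.
P(A|do(Z)) = Σ_{H,P} P(A|Z,H,P)·P(H,P).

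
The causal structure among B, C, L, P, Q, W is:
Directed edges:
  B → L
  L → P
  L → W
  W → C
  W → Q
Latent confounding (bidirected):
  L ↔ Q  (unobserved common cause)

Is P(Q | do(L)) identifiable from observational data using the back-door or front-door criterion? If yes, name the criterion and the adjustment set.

desc(L)\{L}={C,P,Q,W}; candidates ⊆ {B}.
L↔Q: latent back-door arc(s) into L.
size 0: {}; under {} L still reaches {B,Q} ∋ Q.
size 1: {B}; under {B} L still reaches {Q} ∋ Q.
L↔Q cannot be blocked by any observed set — no back-door set.
{W}: (i) intercepts every directed L→Q path; (ii) no back-door L→{W}; (iii) {L} blocks every back-door {W}→Q. Front-door holds.
P(Q|do(L)) = Σ_{W} P(W|L) Σ_{L'} P(Q|W,L')P(L').

P(Q|do(L)): frontdoor, adjust for {W}.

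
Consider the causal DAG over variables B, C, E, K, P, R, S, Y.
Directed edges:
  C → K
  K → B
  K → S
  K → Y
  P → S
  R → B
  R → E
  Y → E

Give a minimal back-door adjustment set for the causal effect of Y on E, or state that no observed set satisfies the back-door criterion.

desc(Y)\{Y}={E}; candidates ⊆ {B,C,K,P,R,S}.
∅: Y⊥E given ∅ in G with Y→· removed — back-door holds.

Y→E: minimal back-door set ∅.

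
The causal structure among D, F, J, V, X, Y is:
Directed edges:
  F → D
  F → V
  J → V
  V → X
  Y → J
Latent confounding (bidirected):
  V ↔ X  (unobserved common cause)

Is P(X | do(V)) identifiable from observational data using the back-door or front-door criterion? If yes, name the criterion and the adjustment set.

P(X|do(V)): not identifiable (no BD/FD set).

desc(V)\{V}={X}; candidates ⊆ {D,F,J,Y}.
V↔X: latent back-door arc(s) into V.
size 0: {}; under {} V still reaches {D,F,J,X,Y} ∋ X.
size 1: {D}, {F}, {J} …(+1); under {D} V still reaches {F,J,X,Y} ∋ X.
size 2: {D,F}, {D,J}, {D,Y} …(+3); under {D,F} V still reaches {J,X,Y} ∋ X.
V↔X cannot be blocked by any observed set — no back-door set.
No mediator lies on a directed V→…→X path.
Neither criterion identifies P(X|do(V)) in this graph.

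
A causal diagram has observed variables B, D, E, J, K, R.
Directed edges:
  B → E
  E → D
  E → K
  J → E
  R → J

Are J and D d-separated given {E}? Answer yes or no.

Yes — J ⊥ D | {E}.

Bayes-Ball from J | {E} reaches {B,R}.
D ∉ reach(J|{E}) ⇒ J ⊥ D | {E}.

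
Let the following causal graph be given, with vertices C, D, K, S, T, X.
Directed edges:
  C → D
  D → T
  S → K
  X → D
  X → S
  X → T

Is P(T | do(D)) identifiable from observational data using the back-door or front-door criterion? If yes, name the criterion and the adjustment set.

desc(D)\{D}={T}; candidates ⊆ {C,K,S,X}.
size 0: {}; under {} D still reaches {C,K,S,T,X} ∋ T.
{X}: D⊥T given {X} in G with D→· removed — back-door holds.
P(T|do(D)) = Σ_{X} P(T|D,X)·P(X).

P(T|do(D)): backdoor, adjust for {X}.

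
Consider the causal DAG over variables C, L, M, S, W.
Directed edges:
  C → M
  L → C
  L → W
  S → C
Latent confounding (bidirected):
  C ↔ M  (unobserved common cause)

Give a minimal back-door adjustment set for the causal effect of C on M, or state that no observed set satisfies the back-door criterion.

desc(C)\{C}={M}; candidates ⊆ {L,S,W}.
C↔M: latent back-door arc(s) into C.
size 0: {}; under {} C still reaches {L,M,S,W} ∋ M.
size 1: {L}, {S}, {W}; under {L} C still reaches {M,S} ∋ M.
size 2: {L,S}, {L,W}, {S,W}; under {L,S} C still reaches {M} ∋ M.
C↔M cannot be blocked by any observed set — no back-door set.

C→M: no observed back-door set.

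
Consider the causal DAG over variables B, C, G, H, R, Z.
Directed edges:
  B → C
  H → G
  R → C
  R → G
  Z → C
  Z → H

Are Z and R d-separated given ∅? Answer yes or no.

Yes — Z ⊥ R | ∅.

Bayes-Ball from Z | ∅ reaches {C,G,H}.
R ∉ reach(Z|∅) ⇒ Z ⊥ R | ∅.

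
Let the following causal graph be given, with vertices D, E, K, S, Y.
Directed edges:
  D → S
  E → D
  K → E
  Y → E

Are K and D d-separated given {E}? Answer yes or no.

Bayes-Ball from K | {E} reaches {Y}.
D ∉ reach(K|{E}) ⇒ K ⊥ D | {E}.

Yes — K ⊥ D | {E}.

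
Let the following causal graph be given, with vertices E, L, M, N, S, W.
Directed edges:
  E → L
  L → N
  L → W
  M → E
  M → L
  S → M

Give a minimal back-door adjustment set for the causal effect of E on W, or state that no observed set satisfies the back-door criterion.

E→W: minimal back-door set {M}.

desc(E)\{E}={L,N,W}; candidates ⊆ {M,S}.
size 0: {}; under {} E still reaches {L,M,N,S,W} ∋ W.
{M}: E⊥W given {M} in G with E→· removed — back-door holds.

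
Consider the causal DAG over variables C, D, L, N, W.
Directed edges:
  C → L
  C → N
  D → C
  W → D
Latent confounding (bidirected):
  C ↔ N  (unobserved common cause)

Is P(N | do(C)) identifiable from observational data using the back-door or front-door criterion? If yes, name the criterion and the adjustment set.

desc(C)\{C}={L,N}; candidates ⊆ {D,W}.
C↔N: latent back-door arc(s) into C.
size 0: {}; under {} C still reaches {D,N,W} ∋ N.
size 1: {D}, {W}; under {D} C still reaches {N} ∋ N.
size 2: {D,W}; under {D,W} C still reaches {N} ∋ N.
C↔N cannot be blocked by any observed set — no back-door set.
No mediator lies on a directed C→…→N path.
Neither criterion identifies P(N|do(C)) in this graph.

P(N|do(C)): not identifiable (no BD/FD set).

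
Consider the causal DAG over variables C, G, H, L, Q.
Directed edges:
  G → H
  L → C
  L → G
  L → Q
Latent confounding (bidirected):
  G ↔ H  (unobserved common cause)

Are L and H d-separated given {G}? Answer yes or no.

No — L and H are d-connected given {G}.

Bayes-Ball from L | {G} reaches {C,H,Q}.
H ∈ reach(L|{G}) ⇒ L ⊥̸ H | {G}.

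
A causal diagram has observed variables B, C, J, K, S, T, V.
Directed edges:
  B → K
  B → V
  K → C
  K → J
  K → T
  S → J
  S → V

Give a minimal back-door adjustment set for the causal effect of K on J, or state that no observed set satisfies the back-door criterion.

K→J: minimal back-door set ∅.

desc(K)\{K}={C,J,T}; candidates ⊆ {B,S,V}.
∅: K⊥J given ∅ in G with K→· removed — back-door holds.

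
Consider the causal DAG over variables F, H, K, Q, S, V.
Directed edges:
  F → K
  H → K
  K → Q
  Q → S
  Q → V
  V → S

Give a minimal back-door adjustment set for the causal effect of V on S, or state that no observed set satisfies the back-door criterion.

V→S: minimal back-door set {Q}.

desc(V)\{V}={S}; candidates ⊆ {F,H,K,Q}.
size 0: {}; under {} V still reaches {F,H,K,Q,S} ∋ S.
{Q}: V⊥S given {Q} in G with V→· removed — back-door holds.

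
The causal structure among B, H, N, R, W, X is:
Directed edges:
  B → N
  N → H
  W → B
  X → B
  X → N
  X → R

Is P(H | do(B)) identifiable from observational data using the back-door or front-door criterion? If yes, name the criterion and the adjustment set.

desc(B)\{B}={H,N}; candidates ⊆ {R,W,X}.
size 0: {}; under {} B still reaches {H,N,R,W,X} ∋ H.
{X}: B⊥H given {X} in G with B→· removed — back-door holds.
P(H|do(B)) = Σ_{X} P(H|B,X)·P(X).

P(H|do(B)): backdoor, adjust for {X}.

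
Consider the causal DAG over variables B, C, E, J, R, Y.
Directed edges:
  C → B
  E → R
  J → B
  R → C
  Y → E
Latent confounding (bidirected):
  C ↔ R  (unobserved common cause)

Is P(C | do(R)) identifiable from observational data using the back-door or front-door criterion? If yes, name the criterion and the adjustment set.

P(C|do(R)): not identifiable (no BD/FD set).

desc(R)\{R}={B,C}; candidates ⊆ {E,J,Y}.
R↔C: latent back-door arc(s) into R.
size 0: {}; under {} R still reaches {B,C,E,Y} ∋ C.
size 1: {E}, {J}, {Y}; under {E} R still reaches {B,C} ∋ C.
size 2: {E,J}, {E,Y}, {J,Y}; under {E,J} R still reaches {B,C} ∋ C.
R↔C cannot be blocked by any observed set — no back-door set.
No mediator lies on a directed R→…→C path.
Neither criterion identifies P(C|do(R)) in this graph.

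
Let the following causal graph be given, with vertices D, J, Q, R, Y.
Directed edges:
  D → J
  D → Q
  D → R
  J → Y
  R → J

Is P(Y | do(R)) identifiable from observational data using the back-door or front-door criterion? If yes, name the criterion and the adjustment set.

P(Y|do(R)): backdoor, adjust for {D}.

desc(R)\{R}={J,Y}; candidates ⊆ {D,Q}.
size 0: {}; under {} R still reaches {D,J,Q,Y} ∋ Y.
{D}: R⊥Y given {D} in G with R→· removed — back-door holds.
P(Y|do(R)) = Σ_{D} P(Y|R,D)·P(D).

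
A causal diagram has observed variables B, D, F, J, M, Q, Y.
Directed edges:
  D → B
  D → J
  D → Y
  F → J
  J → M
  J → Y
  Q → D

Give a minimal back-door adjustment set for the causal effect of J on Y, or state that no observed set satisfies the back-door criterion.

J→Y: minimal back-door set {D}.

desc(J)\{J}={M,Y}; candidates ⊆ {B,D,F,Q}.
size 0: {}; under {} J still reaches {B,D,F,Q,Y} ∋ Y.
{D}: J⊥Y given {D} in G with J→· removed — back-door holds.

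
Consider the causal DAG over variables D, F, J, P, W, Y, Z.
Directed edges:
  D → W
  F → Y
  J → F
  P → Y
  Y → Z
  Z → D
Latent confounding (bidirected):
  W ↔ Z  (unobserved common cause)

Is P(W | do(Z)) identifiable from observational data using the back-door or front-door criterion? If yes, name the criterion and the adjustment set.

desc(Z)\{Z}={D,W}; candidates ⊆ {F,J,P,Y}.
Z↔W: latent back-door arc(s) into Z.
size 0: {}; under {} Z still reaches {F,J,P,W,Y} ∋ W.
size 1: {F}, {J}, {P} …(+1); under {F} Z still reaches {P,W,Y} ∋ W.
size 2: {F,J}, {F,P}, {F,Y} …(+3); under {F,J} Z still reaches {P,W,Y} ∋ W.
Z↔W cannot be blocked by any observed set — no back-door set.
{D}: (i) intercepts every directed Z→W path; (ii) no back-door Z→{D}; (iii) {Z} blocks every back-door {D}→W. Front-door holds.
P(W|do(Z)) = Σ_{D} P(D|Z) Σ_{Z'} P(W|D,Z')P(Z').

P(W|do(Z)): frontdoor, adjust for {D}.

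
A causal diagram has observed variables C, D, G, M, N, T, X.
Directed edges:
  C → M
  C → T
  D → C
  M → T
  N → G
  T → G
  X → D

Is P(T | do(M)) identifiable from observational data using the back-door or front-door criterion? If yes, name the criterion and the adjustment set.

desc(M)\{M}={G,T}; candidates ⊆ {C,D,N,X}.
size 0: {}; under {} M still reaches {C,D,G,T,X} ∋ T.
{C}: M⊥T given {C} in G with M→· removed — back-door holds.
P(T|do(M)) = Σ_{C} P(T|M,C)·P(C).

P(T|do(M)): backdoor, adjust for {C}.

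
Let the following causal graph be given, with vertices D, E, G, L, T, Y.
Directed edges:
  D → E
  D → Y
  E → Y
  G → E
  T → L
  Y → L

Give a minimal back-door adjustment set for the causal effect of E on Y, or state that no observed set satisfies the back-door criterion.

E→Y: minimal back-door set {D}.

desc(E)\{E}={L,Y}; candidates ⊆ {D,G,T}.
size 0: {}; under {} E still reaches {D,G,L,Y} ∋ Y.
{D}: E⊥Y given {D} in G with E→· removed — back-door holds.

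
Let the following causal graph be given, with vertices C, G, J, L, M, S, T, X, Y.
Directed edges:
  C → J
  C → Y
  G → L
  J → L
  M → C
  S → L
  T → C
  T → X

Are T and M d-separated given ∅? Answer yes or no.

Yes — T ⊥ M | ∅.

Bayes-Ball from T | ∅ reaches {C,J,L,X,Y}.
M ∉ reach(T|∅) ⇒ T ⊥ M | ∅.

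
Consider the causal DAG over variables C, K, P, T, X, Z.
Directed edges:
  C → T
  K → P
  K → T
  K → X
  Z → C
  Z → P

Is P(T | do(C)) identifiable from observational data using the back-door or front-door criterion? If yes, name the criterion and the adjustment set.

P(T|do(C)): backdoor, adjust for ∅.

desc(C)\{C}={T}; candidates ⊆ {K,P,X,Z}.
∅: C⊥T given ∅ in G with C→· removed — back-door holds.
P(T|do(C)) = P(T|C) — no adjustment needed.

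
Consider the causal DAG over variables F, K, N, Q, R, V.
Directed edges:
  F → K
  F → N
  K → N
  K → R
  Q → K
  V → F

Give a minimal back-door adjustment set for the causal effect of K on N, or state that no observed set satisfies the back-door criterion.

K→N: minimal back-door set {F}.

desc(K)\{K}={N,R}; candidates ⊆ {F,Q,V}.
size 0: {}; under {} K still reaches {F,N,Q,V} ∋ N.
{F}: K⊥N given {F} in G with K→· removed — back-door holds.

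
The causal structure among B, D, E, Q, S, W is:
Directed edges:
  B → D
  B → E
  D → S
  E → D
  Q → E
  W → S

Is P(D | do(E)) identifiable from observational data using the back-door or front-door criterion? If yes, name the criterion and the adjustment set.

P(D|do(E)): backdoor, adjust for {B}.

desc(E)\{E}={D,S}; candidates ⊆ {B,Q,W}.
size 0: {}; under {} E still reaches {B,D,Q,S} ∋ D.
{B}: E⊥D given {B} in G with E→· removed — back-door holds.
P(D|do(E)) = Σ_{B} P(D|E,B)·P(B).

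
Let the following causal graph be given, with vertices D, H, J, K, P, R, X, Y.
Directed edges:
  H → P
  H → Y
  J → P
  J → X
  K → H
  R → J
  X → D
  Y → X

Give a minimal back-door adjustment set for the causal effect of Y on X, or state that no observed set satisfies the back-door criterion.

Y→X: minimal back-door set ∅.

desc(Y)\{Y}={D,X}; candidates ⊆ {H,J,K,P,R}.
∅: Y⊥X given ∅ in G with Y→· removed — back-door holds.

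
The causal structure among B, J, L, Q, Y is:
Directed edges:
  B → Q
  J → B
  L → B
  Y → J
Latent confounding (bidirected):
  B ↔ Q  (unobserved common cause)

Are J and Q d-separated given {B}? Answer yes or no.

Bayes-Ball from J | {B} reaches {L,Q,Y}.
Q ∈ reach(J|{B}) ⇒ J ⊥̸ Q | {B}.

No — J and Q are d-connected given {B}.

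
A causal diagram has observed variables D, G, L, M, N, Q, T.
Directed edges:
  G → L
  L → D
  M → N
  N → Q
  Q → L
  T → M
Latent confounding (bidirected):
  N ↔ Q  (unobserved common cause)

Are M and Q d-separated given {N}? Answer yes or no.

No — M and Q are d-connected given {N}.

Bayes-Ball from M | {N} reaches {D,L,Q,T}.
Q ∈ reach(M|{N}) ⇒ M ⊥̸ Q | {N}.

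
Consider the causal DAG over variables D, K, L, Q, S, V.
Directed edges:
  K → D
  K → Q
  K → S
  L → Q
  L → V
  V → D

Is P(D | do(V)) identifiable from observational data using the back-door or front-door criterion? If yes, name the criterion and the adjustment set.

desc(V)\{V}={D}; candidates ⊆ {K,L,Q,S}.
∅: V⊥D given ∅ in G with V→· removed — back-door holds.
P(D|do(V)) = P(D|V) — no adjustment needed.

P(D|do(V)): backdoor, adjust for ∅.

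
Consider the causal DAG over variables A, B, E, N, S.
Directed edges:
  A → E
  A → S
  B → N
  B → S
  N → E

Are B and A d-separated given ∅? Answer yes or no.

Yes — B ⊥ A | ∅.

Bayes-Ball from B | ∅ reaches {E,N,S}.
A ∉ reach(B|∅) ⇒ B ⊥ A | ∅.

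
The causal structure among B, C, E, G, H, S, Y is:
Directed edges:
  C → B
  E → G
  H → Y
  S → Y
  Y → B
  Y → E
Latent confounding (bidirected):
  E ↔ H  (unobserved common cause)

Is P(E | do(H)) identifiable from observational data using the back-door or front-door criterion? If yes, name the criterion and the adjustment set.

desc(H)\{H}={B,E,G,Y}; candidates ⊆ {C,S}.
H↔E: latent back-door arc(s) into H.
size 0: {}; under {} H still reaches {E,G} ∋ E.
size 1: {C}, {S}; under {C} H still reaches {E,G} ∋ E.
size 2: {C,S}; under {C,S} H still reaches {E,G} ∋ E.
H↔E cannot be blocked by any observed set — no back-door set.
{Y}: (i) intercepts every directed H→E path; (ii) no back-door H→{Y}; (iii) {H} blocks every back-door {Y}→E. Front-door holds.
P(E|do(H)) = Σ_{Y} P(Y|H) Σ_{H'} P(E|Y,H')P(H').

P(E|do(H)): frontdoor, adjust for {Y}.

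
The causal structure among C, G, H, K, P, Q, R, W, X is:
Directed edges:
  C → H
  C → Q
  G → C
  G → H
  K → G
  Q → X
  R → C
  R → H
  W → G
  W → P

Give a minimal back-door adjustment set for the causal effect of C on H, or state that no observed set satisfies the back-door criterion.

C→H: minimal back-door set {G, R}.

desc(C)\{C}={H,Q,X}; candidates ⊆ {G,K,P,R,W}.
size 0: {}; under {} C still reaches {G,H,K,P,R,W} ∋ H.
size 1: {G}, {K}, {P} …(+2); under {G} C still reaches {H,R} ∋ H.
{G,R}: C⊥H given {G,R} in G with C→· removed — back-door holds.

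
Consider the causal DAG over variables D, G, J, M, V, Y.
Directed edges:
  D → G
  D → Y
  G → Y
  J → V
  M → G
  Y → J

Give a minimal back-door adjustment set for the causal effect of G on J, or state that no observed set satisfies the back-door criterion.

G→J: minimal back-door set {D}.

desc(G)\{G}={J,V,Y}; candidates ⊆ {D,M}.
size 0: {}; under {} G still reaches {D,J,M,V,Y} ∋ J.
{D}: G⊥J given {D} in G with G→· removed — back-door holds.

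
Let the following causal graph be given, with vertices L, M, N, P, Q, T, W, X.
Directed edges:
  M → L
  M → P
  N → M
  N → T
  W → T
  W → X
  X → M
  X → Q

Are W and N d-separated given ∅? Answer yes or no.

Bayes-Ball from W | ∅ reaches {L,M,P,Q,T,X}.
N ∉ reach(W|∅) ⇒ W ⊥ N | ∅.

Yes — W ⊥ N | ∅.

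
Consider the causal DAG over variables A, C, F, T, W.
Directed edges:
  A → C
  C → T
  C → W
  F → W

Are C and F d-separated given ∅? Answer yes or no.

Bayes-Ball from C | ∅ reaches {A,T,W}.
F ∉ reach(C|∅) ⇒ C ⊥ F | ∅.

Yes — C ⊥ F | ∅.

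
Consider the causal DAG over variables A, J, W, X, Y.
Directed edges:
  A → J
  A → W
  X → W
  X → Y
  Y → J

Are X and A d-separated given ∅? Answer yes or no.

Bayes-Ball from X | ∅ reaches {J,W,Y}.
A ∉ reach(X|∅) ⇒ X ⊥ A | ∅.

Yes — X ⊥ A | ∅.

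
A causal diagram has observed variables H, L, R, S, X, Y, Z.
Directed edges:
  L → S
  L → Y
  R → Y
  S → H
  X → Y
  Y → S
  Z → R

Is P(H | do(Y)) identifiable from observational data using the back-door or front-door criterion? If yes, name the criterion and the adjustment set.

desc(Y)\{Y}={H,S}; candidates ⊆ {L,R,X,Z}.
size 0: {}; under {} Y still reaches {H,L,R,S,X,Z} ∋ H.
{L}: Y⊥H given {L} in G with Y→· removed — back-door holds.
P(H|do(Y)) = Σ_{L} P(H|Y,L)·P(L).

P(H|do(Y)): backdoor, adjust for {L}.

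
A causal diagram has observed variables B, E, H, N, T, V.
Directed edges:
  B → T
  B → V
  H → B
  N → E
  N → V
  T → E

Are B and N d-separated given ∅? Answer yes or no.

Yes — B ⊥ N | ∅.

Bayes-Ball from B | ∅ reaches {E,H,T,V}.
N ∉ reach(B|∅) ⇒ B ⊥ N | ∅.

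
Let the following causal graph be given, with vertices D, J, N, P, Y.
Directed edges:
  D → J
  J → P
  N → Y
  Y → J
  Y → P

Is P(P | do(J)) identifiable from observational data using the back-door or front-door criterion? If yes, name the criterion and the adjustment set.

desc(J)\{J}={P}; candidates ⊆ {D,N,Y}.
size 0: {}; under {} J still reaches {D,N,P,Y} ∋ P.
{Y}: J⊥P given {Y} in G with J→· removed — back-door holds.
P(P|do(J)) = Σ_{Y} P(P|J,Y)·P(Y).

P(P|do(J)): backdoor, adjust for {Y}.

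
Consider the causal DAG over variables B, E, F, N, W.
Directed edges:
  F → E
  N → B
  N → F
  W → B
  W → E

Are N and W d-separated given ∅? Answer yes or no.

Bayes-Ball from N | ∅ reaches {B,E,F}.
W ∉ reach(N|∅) ⇒ N ⊥ W | ∅.

Yes — N ⊥ W | ∅.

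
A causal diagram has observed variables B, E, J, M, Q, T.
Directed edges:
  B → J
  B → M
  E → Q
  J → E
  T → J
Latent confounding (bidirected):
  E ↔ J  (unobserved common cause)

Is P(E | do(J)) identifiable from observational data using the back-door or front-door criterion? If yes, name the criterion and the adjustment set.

desc(J)\{J}={E,Q}; candidates ⊆ {B,M,T}.
J↔E: latent back-door arc(s) into J.
size 0: {}; under {} J still reaches {B,E,M,Q,T} ∋ E.
size 1: {B}, {M}, {T}; under {B} J still reaches {E,Q,T} ∋ E.
size 2: {B,M}, {B,T}, {M,T}; under {B,M} J still reaches {E,Q,T} ∋ E.
J↔E cannot be blocked by any observed set — no back-door set.
No mediator lies on a directed J→…→E path.
Neither criterion identifies P(E|do(J)) in this graph.

P(E|do(J)): not identifiable (no BD/FD set).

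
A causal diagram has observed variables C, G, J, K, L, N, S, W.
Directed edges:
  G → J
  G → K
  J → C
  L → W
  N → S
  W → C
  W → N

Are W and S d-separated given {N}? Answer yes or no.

Yes — W ⊥ S | {N}.

Bayes-Ball from W | {N} reaches {C,L}.
S ∉ reach(W|{N}) ⇒ W ⊥ S | {N}.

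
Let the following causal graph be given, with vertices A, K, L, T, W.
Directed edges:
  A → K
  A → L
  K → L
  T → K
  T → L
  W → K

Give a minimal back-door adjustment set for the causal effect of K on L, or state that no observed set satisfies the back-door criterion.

K→L: minimal back-door set {A, T}.

desc(K)\{K}={L}; candidates ⊆ {A,T,W}.
size 0: {}; under {} K still reaches {A,L,T,W} ∋ L.
size 1: {A}, {T}, {W}; under {A} K still reaches {L,T,W} ∋ L.
{A,T}: K⊥L given {A,T} in G with K→· removed — back-door holds.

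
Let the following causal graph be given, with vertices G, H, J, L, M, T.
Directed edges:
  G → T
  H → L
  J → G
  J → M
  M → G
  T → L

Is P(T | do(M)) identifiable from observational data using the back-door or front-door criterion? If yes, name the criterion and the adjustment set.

P(T|do(M)): backdoor, adjust for {J}.

desc(M)\{M}={G,L,T}; candidates ⊆ {H,J}.
size 0: {}; under {} M still reaches {G,J,L,T} ∋ T.
{J}: M⊥T given {J} in G with M→· removed — back-door holds.
P(T|do(M)) = Σ_{J} P(T|M,J)·P(J).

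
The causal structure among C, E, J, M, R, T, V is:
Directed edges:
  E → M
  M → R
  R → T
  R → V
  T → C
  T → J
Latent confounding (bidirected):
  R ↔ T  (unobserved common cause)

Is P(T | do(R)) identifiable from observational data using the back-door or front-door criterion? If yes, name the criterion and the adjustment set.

P(T|do(R)): not identifiable (no BD/FD set).

desc(R)\{R}={C,J,T,V}; candidates ⊆ {E,M}.
R↔T: latent back-door arc(s) into R.
size 0: {}; under {} R still reaches {C,E,J,M,T} ∋ T.
size 1: {E}, {M}; under {E} R still reaches {C,J,M,T} ∋ T.
size 2: {E,M}; under {E,M} R still reaches {C,J,T} ∋ T.
R↔T cannot be blocked by any observed set — no back-door set.
No mediator lies on a directed R→…→T path.
Neither criterion identifies P(T|do(R)) in this graph.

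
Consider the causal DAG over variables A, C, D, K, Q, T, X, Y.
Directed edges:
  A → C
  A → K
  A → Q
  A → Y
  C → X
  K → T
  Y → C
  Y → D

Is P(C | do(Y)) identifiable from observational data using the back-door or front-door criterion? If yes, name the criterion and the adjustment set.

P(C|do(Y)): backdoor, adjust for {A}.

desc(Y)\{Y}={C,D,X}; candidates ⊆ {A,K,Q,T}.
size 0: {}; under {} Y still reaches {A,C,K,Q,T,X} ∋ C.
{A}: Y⊥C given {A} in G with Y→· removed — back-door holds.
P(C|do(Y)) = Σ_{A} P(C|Y,A)·P(A).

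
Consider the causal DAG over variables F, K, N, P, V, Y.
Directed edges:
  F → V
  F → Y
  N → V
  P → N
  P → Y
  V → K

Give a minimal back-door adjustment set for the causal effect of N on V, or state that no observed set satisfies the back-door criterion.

desc(N)\{N}={K,V}; candidates ⊆ {F,P,Y}.
∅: N⊥V given ∅ in G with N→· removed — back-door holds.

N→V: minimal back-door set ∅.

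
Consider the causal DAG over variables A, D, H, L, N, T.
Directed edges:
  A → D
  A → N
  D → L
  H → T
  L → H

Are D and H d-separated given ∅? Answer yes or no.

No — D and H are d-connected given ∅.

Bayes-Ball from D | ∅ reaches {A,H,L,N,T}.
H ∈ reach(D|∅) ⇒ D ⊥̸ H | ∅.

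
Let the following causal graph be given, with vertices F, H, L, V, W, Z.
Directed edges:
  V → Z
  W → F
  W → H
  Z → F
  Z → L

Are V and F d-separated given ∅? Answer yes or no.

Bayes-Ball from V | ∅ reaches {F,L,Z}.
F ∈ reach(V|∅) ⇒ V ⊥̸ F | ∅.

No — V and F are d-connected given ∅.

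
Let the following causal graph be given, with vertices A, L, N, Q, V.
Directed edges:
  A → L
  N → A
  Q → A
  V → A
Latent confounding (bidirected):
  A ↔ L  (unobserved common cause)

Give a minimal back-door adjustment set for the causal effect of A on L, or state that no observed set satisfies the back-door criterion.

desc(A)\{A}={L}; candidates ⊆ {N,Q,V}.
A↔L: latent back-door arc(s) into A.
size 0: {}; under {} A still reaches {L,N,Q,V} ∋ L.
size 1: {N}, {Q}, {V}; under {N} A still reaches {L,Q,V} ∋ L.
size 2: {N,Q}, {N,V}, {Q,V}; under {N,Q} A still reaches {L,V} ∋ L.
A↔L cannot be blocked by any observed set — no back-door set.

A→L: no observed back-door set.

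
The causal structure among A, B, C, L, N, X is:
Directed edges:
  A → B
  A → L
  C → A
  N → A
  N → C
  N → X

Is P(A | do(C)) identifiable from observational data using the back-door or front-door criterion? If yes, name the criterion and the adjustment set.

desc(C)\{C}={A,B,L}; candidates ⊆ {N,X}.
size 0: {}; under {} C still reaches {A,B,L,N,X} ∋ A.
{N}: C⊥A given {N} in G with C→· removed — back-door holds.
P(A|do(C)) = Σ_{N} P(A|C,N)·P(N).

P(A|do(C)): backdoor, adjust for {N}.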